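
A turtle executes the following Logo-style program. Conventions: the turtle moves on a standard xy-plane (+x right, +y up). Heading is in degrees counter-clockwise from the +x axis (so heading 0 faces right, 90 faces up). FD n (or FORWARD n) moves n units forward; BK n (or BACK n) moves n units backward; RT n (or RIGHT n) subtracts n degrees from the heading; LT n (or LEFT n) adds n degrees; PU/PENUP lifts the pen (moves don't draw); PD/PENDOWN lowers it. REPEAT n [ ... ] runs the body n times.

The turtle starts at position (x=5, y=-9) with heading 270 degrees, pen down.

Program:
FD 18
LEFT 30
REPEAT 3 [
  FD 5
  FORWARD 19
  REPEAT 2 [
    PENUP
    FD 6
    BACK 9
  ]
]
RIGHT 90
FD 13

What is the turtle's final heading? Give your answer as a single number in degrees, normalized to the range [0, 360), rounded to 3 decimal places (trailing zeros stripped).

Answer: 210

Derivation:
Executing turtle program step by step:
Start: pos=(5,-9), heading=270, pen down
FD 18: (5,-9) -> (5,-27) [heading=270, draw]
LT 30: heading 270 -> 300
REPEAT 3 [
  -- iteration 1/3 --
  FD 5: (5,-27) -> (7.5,-31.33) [heading=300, draw]
  FD 19: (7.5,-31.33) -> (17,-47.785) [heading=300, draw]
  REPEAT 2 [
    -- iteration 1/2 --
    PU: pen up
    FD 6: (17,-47.785) -> (20,-52.981) [heading=300, move]
    BK 9: (20,-52.981) -> (15.5,-45.187) [heading=300, move]
    -- iteration 2/2 --
    PU: pen up
    FD 6: (15.5,-45.187) -> (18.5,-50.383) [heading=300, move]
    BK 9: (18.5,-50.383) -> (14,-42.588) [heading=300, move]
  ]
  -- iteration 2/3 --
  FD 5: (14,-42.588) -> (16.5,-46.919) [heading=300, move]
  FD 19: (16.5,-46.919) -> (26,-63.373) [heading=300, move]
  REPEAT 2 [
    -- iteration 1/2 --
    PU: pen up
    FD 6: (26,-63.373) -> (29,-68.569) [heading=300, move]
    BK 9: (29,-68.569) -> (24.5,-60.775) [heading=300, move]
    -- iteration 2/2 --
    PU: pen up
    FD 6: (24.5,-60.775) -> (27.5,-65.971) [heading=300, move]
    BK 9: (27.5,-65.971) -> (23,-58.177) [heading=300, move]
  ]
  -- iteration 3/3 --
  FD 5: (23,-58.177) -> (25.5,-62.507) [heading=300, move]
  FD 19: (25.5,-62.507) -> (35,-78.962) [heading=300, move]
  REPEAT 2 [
    -- iteration 1/2 --
    PU: pen up
    FD 6: (35,-78.962) -> (38,-84.158) [heading=300, move]
    BK 9: (38,-84.158) -> (33.5,-76.363) [heading=300, move]
    -- iteration 2/2 --
    PU: pen up
    FD 6: (33.5,-76.363) -> (36.5,-81.56) [heading=300, move]
    BK 9: (36.5,-81.56) -> (32,-73.765) [heading=300, move]
  ]
]
RT 90: heading 300 -> 210
FD 13: (32,-73.765) -> (20.742,-80.265) [heading=210, move]
Final: pos=(20.742,-80.265), heading=210, 3 segment(s) drawn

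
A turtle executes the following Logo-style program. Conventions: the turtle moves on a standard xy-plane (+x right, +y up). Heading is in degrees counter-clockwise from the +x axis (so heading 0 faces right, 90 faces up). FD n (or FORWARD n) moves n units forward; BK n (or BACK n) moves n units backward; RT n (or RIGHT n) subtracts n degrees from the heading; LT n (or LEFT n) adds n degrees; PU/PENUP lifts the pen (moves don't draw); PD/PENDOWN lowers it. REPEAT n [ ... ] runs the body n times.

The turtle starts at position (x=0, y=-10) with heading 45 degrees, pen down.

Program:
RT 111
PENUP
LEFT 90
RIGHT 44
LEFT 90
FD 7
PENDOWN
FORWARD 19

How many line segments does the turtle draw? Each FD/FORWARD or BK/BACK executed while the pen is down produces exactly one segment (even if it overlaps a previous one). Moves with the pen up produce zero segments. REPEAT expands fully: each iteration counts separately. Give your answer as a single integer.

Answer: 1

Derivation:
Executing turtle program step by step:
Start: pos=(0,-10), heading=45, pen down
RT 111: heading 45 -> 294
PU: pen up
LT 90: heading 294 -> 24
RT 44: heading 24 -> 340
LT 90: heading 340 -> 70
FD 7: (0,-10) -> (2.394,-3.422) [heading=70, move]
PD: pen down
FD 19: (2.394,-3.422) -> (8.893,14.432) [heading=70, draw]
Final: pos=(8.893,14.432), heading=70, 1 segment(s) drawn
Segments drawn: 1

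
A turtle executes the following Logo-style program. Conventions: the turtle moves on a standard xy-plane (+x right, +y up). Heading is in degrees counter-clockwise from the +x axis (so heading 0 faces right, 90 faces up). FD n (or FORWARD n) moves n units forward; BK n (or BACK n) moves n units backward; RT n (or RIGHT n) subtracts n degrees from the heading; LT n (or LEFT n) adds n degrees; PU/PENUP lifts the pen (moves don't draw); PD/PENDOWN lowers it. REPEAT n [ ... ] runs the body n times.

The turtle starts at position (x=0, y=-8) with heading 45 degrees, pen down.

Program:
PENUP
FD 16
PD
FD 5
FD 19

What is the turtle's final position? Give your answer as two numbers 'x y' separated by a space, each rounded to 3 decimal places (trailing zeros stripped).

Answer: 28.284 20.284

Derivation:
Executing turtle program step by step:
Start: pos=(0,-8), heading=45, pen down
PU: pen up
FD 16: (0,-8) -> (11.314,3.314) [heading=45, move]
PD: pen down
FD 5: (11.314,3.314) -> (14.849,6.849) [heading=45, draw]
FD 19: (14.849,6.849) -> (28.284,20.284) [heading=45, draw]
Final: pos=(28.284,20.284), heading=45, 2 segment(s) drawn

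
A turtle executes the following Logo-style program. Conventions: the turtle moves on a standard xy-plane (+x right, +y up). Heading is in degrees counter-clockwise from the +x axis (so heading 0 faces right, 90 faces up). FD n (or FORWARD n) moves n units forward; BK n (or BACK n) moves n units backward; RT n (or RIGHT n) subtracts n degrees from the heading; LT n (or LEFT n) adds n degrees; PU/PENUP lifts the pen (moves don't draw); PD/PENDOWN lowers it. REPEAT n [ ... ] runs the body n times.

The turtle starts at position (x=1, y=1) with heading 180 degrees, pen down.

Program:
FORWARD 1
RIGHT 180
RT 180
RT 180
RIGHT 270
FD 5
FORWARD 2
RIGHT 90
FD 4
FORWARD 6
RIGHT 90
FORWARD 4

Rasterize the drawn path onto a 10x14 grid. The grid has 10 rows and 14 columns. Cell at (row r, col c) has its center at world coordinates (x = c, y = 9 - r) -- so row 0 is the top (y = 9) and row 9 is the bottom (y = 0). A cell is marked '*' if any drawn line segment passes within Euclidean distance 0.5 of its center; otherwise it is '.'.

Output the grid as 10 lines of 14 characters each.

Segment 0: (1,1) -> (0,1)
Segment 1: (0,1) -> (-0,6)
Segment 2: (-0,6) -> (-0,8)
Segment 3: (-0,8) -> (4,8)
Segment 4: (4,8) -> (10,8)
Segment 5: (10,8) -> (10,4)

Answer: ..............
***********...
*.........*...
*.........*...
*.........*...
*.........*...
*.............
*.............
**............
..............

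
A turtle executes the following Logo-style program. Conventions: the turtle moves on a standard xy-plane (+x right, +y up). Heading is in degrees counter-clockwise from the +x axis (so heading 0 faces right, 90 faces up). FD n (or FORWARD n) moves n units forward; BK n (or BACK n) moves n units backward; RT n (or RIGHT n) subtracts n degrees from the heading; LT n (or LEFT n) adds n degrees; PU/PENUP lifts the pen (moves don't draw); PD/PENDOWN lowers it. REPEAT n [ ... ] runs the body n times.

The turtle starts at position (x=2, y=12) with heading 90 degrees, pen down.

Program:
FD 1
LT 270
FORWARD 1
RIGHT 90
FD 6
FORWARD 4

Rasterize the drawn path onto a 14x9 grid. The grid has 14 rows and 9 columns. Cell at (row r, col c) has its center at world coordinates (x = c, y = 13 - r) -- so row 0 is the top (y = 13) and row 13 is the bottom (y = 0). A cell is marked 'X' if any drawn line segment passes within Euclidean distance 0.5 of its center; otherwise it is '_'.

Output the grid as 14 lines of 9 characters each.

Segment 0: (2,12) -> (2,13)
Segment 1: (2,13) -> (3,13)
Segment 2: (3,13) -> (3,7)
Segment 3: (3,7) -> (3,3)

Answer: __XX_____
__XX_____
___X_____
___X_____
___X_____
___X_____
___X_____
___X_____
___X_____
___X_____
___X_____
_________
_________
_________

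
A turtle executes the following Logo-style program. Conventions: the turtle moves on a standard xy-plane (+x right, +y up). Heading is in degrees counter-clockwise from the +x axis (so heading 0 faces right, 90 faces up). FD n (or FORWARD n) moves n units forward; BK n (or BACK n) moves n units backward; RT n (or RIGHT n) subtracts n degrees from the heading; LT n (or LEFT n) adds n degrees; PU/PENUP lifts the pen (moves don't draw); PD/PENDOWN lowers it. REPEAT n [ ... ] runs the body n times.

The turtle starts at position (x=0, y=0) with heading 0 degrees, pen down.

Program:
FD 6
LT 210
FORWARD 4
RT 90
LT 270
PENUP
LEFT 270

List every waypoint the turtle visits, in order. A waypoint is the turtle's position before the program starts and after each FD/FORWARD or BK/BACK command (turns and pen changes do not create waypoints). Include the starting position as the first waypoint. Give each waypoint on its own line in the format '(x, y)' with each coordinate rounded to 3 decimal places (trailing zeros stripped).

Answer: (0, 0)
(6, 0)
(2.536, -2)

Derivation:
Executing turtle program step by step:
Start: pos=(0,0), heading=0, pen down
FD 6: (0,0) -> (6,0) [heading=0, draw]
LT 210: heading 0 -> 210
FD 4: (6,0) -> (2.536,-2) [heading=210, draw]
RT 90: heading 210 -> 120
LT 270: heading 120 -> 30
PU: pen up
LT 270: heading 30 -> 300
Final: pos=(2.536,-2), heading=300, 2 segment(s) drawn
Waypoints (3 total):
(0, 0)
(6, 0)
(2.536, -2)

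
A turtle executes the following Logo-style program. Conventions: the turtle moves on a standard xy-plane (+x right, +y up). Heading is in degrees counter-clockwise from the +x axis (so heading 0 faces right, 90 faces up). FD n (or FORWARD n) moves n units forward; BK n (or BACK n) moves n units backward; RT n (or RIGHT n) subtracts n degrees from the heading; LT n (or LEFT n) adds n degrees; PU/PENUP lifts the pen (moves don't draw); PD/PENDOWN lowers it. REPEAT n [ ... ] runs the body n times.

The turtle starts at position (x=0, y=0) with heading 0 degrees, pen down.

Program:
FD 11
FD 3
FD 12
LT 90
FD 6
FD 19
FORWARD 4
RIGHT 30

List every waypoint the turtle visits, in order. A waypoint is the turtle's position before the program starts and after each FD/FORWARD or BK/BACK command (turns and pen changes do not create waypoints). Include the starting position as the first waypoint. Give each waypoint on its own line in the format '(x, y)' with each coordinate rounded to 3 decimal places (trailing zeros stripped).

Answer: (0, 0)
(11, 0)
(14, 0)
(26, 0)
(26, 6)
(26, 25)
(26, 29)

Derivation:
Executing turtle program step by step:
Start: pos=(0,0), heading=0, pen down
FD 11: (0,0) -> (11,0) [heading=0, draw]
FD 3: (11,0) -> (14,0) [heading=0, draw]
FD 12: (14,0) -> (26,0) [heading=0, draw]
LT 90: heading 0 -> 90
FD 6: (26,0) -> (26,6) [heading=90, draw]
FD 19: (26,6) -> (26,25) [heading=90, draw]
FD 4: (26,25) -> (26,29) [heading=90, draw]
RT 30: heading 90 -> 60
Final: pos=(26,29), heading=60, 6 segment(s) drawn
Waypoints (7 total):
(0, 0)
(11, 0)
(14, 0)
(26, 0)
(26, 6)
(26, 25)
(26, 29)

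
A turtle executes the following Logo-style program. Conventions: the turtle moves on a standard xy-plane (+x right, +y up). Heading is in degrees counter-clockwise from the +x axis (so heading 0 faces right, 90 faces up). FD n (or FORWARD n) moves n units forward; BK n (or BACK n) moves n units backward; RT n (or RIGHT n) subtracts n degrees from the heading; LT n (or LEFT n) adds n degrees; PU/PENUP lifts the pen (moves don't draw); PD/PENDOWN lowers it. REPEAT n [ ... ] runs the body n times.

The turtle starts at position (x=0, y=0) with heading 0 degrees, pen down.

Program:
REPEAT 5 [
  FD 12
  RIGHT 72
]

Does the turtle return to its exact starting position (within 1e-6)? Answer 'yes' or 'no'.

Answer: yes

Derivation:
Executing turtle program step by step:
Start: pos=(0,0), heading=0, pen down
REPEAT 5 [
  -- iteration 1/5 --
  FD 12: (0,0) -> (12,0) [heading=0, draw]
  RT 72: heading 0 -> 288
  -- iteration 2/5 --
  FD 12: (12,0) -> (15.708,-11.413) [heading=288, draw]
  RT 72: heading 288 -> 216
  -- iteration 3/5 --
  FD 12: (15.708,-11.413) -> (6,-18.466) [heading=216, draw]
  RT 72: heading 216 -> 144
  -- iteration 4/5 --
  FD 12: (6,-18.466) -> (-3.708,-11.413) [heading=144, draw]
  RT 72: heading 144 -> 72
  -- iteration 5/5 --
  FD 12: (-3.708,-11.413) -> (0,0) [heading=72, draw]
  RT 72: heading 72 -> 0
]
Final: pos=(0,0), heading=0, 5 segment(s) drawn

Start position: (0, 0)
Final position: (0, 0)
Distance = 0; < 1e-6 -> CLOSED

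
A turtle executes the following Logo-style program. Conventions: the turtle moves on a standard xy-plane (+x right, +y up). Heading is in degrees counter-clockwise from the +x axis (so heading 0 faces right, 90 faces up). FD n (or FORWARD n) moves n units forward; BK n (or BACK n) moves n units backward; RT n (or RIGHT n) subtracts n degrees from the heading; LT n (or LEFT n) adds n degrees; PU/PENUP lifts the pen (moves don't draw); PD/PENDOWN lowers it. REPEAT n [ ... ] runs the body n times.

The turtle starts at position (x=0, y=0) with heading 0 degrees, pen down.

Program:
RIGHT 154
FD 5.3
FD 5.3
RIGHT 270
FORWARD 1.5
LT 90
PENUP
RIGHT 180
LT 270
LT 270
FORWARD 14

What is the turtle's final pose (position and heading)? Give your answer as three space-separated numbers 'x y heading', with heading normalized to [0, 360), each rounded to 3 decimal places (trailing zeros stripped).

Executing turtle program step by step:
Start: pos=(0,0), heading=0, pen down
RT 154: heading 0 -> 206
FD 5.3: (0,0) -> (-4.764,-2.323) [heading=206, draw]
FD 5.3: (-4.764,-2.323) -> (-9.527,-4.647) [heading=206, draw]
RT 270: heading 206 -> 296
FD 1.5: (-9.527,-4.647) -> (-8.87,-5.995) [heading=296, draw]
LT 90: heading 296 -> 26
PU: pen up
RT 180: heading 26 -> 206
LT 270: heading 206 -> 116
LT 270: heading 116 -> 26
FD 14: (-8.87,-5.995) -> (3.713,0.142) [heading=26, move]
Final: pos=(3.713,0.142), heading=26, 3 segment(s) drawn

Answer: 3.713 0.142 26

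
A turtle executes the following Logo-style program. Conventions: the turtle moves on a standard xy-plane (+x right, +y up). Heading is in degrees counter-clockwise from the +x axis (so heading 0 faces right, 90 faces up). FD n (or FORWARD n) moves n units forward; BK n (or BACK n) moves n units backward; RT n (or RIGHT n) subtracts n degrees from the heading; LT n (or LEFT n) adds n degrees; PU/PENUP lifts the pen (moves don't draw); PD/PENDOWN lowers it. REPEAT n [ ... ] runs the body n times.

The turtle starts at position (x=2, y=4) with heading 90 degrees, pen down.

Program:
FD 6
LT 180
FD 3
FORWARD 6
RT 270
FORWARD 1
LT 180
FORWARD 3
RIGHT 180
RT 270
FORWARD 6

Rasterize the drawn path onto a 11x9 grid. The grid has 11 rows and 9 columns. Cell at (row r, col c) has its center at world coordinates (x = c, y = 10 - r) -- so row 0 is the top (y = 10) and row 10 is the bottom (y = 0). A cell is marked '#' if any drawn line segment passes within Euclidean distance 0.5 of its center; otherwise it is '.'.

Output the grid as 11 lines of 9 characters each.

Answer: ..#......
..#......
..#......
#.#......
#.#......
#.#......
#.#......
#.#......
#.#......
####.....
.........

Derivation:
Segment 0: (2,4) -> (2,10)
Segment 1: (2,10) -> (2,7)
Segment 2: (2,7) -> (2,1)
Segment 3: (2,1) -> (3,1)
Segment 4: (3,1) -> (-0,1)
Segment 5: (-0,1) -> (-0,7)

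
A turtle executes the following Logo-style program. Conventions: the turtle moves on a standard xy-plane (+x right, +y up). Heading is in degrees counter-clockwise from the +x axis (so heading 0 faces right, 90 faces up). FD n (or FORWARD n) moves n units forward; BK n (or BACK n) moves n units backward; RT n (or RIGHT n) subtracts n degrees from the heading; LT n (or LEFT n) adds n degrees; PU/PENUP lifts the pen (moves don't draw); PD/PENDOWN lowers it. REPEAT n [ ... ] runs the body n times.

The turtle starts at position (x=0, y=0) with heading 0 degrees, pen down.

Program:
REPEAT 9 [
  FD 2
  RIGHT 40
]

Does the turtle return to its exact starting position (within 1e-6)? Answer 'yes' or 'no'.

Executing turtle program step by step:
Start: pos=(0,0), heading=0, pen down
REPEAT 9 [
  -- iteration 1/9 --
  FD 2: (0,0) -> (2,0) [heading=0, draw]
  RT 40: heading 0 -> 320
  -- iteration 2/9 --
  FD 2: (2,0) -> (3.532,-1.286) [heading=320, draw]
  RT 40: heading 320 -> 280
  -- iteration 3/9 --
  FD 2: (3.532,-1.286) -> (3.879,-3.255) [heading=280, draw]
  RT 40: heading 280 -> 240
  -- iteration 4/9 --
  FD 2: (3.879,-3.255) -> (2.879,-4.987) [heading=240, draw]
  RT 40: heading 240 -> 200
  -- iteration 5/9 --
  FD 2: (2.879,-4.987) -> (1,-5.671) [heading=200, draw]
  RT 40: heading 200 -> 160
  -- iteration 6/9 --
  FD 2: (1,-5.671) -> (-0.879,-4.987) [heading=160, draw]
  RT 40: heading 160 -> 120
  -- iteration 7/9 --
  FD 2: (-0.879,-4.987) -> (-1.879,-3.255) [heading=120, draw]
  RT 40: heading 120 -> 80
  -- iteration 8/9 --
  FD 2: (-1.879,-3.255) -> (-1.532,-1.286) [heading=80, draw]
  RT 40: heading 80 -> 40
  -- iteration 9/9 --
  FD 2: (-1.532,-1.286) -> (0,0) [heading=40, draw]
  RT 40: heading 40 -> 0
]
Final: pos=(0,0), heading=0, 9 segment(s) drawn

Start position: (0, 0)
Final position: (0, 0)
Distance = 0; < 1e-6 -> CLOSED

Answer: yes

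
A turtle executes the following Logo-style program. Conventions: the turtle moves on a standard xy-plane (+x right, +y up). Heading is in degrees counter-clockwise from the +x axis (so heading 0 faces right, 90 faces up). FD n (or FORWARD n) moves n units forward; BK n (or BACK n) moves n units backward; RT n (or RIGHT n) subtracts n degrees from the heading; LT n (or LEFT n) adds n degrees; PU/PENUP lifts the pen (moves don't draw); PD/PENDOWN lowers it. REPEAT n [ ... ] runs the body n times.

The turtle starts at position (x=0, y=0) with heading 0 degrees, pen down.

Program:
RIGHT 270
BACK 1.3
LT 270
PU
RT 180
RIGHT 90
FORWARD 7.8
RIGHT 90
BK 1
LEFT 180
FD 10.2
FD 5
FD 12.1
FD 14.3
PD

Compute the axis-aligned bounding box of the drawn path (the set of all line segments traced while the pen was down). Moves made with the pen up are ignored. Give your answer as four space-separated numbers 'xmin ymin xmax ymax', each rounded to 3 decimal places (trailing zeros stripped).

Answer: 0 -1.3 0 0

Derivation:
Executing turtle program step by step:
Start: pos=(0,0), heading=0, pen down
RT 270: heading 0 -> 90
BK 1.3: (0,0) -> (0,-1.3) [heading=90, draw]
LT 270: heading 90 -> 0
PU: pen up
RT 180: heading 0 -> 180
RT 90: heading 180 -> 90
FD 7.8: (0,-1.3) -> (0,6.5) [heading=90, move]
RT 90: heading 90 -> 0
BK 1: (0,6.5) -> (-1,6.5) [heading=0, move]
LT 180: heading 0 -> 180
FD 10.2: (-1,6.5) -> (-11.2,6.5) [heading=180, move]
FD 5: (-11.2,6.5) -> (-16.2,6.5) [heading=180, move]
FD 12.1: (-16.2,6.5) -> (-28.3,6.5) [heading=180, move]
FD 14.3: (-28.3,6.5) -> (-42.6,6.5) [heading=180, move]
PD: pen down
Final: pos=(-42.6,6.5), heading=180, 1 segment(s) drawn

Segment endpoints: x in {0, 0}, y in {-1.3, 0}
xmin=0, ymin=-1.3, xmax=0, ymax=0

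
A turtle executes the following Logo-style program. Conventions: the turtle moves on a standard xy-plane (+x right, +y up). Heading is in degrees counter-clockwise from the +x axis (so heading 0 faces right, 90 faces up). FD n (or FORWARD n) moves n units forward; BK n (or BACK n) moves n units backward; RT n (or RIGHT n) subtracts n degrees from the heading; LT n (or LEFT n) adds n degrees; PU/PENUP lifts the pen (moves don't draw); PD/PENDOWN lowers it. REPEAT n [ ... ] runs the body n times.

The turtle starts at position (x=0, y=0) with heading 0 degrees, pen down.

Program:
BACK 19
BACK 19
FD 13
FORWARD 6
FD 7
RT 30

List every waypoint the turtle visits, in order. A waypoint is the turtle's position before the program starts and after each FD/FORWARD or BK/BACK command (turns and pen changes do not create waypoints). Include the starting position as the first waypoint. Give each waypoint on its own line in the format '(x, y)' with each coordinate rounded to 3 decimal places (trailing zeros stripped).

Executing turtle program step by step:
Start: pos=(0,0), heading=0, pen down
BK 19: (0,0) -> (-19,0) [heading=0, draw]
BK 19: (-19,0) -> (-38,0) [heading=0, draw]
FD 13: (-38,0) -> (-25,0) [heading=0, draw]
FD 6: (-25,0) -> (-19,0) [heading=0, draw]
FD 7: (-19,0) -> (-12,0) [heading=0, draw]
RT 30: heading 0 -> 330
Final: pos=(-12,0), heading=330, 5 segment(s) drawn
Waypoints (6 total):
(0, 0)
(-19, 0)
(-38, 0)
(-25, 0)
(-19, 0)
(-12, 0)

Answer: (0, 0)
(-19, 0)
(-38, 0)
(-25, 0)
(-19, 0)
(-12, 0)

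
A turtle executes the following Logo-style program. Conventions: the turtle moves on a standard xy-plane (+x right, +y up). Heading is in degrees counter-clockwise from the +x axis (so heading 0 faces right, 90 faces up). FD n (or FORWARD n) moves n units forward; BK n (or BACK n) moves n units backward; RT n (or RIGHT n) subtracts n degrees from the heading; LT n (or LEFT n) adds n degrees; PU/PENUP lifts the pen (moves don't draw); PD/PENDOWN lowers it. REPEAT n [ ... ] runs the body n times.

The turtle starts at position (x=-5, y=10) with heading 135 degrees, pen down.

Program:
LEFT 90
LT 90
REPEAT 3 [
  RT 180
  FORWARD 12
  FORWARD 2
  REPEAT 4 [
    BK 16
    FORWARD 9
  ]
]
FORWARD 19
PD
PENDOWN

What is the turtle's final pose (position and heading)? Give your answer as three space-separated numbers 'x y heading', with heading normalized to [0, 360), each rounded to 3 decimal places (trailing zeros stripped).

Executing turtle program step by step:
Start: pos=(-5,10), heading=135, pen down
LT 90: heading 135 -> 225
LT 90: heading 225 -> 315
REPEAT 3 [
  -- iteration 1/3 --
  RT 180: heading 315 -> 135
  FD 12: (-5,10) -> (-13.485,18.485) [heading=135, draw]
  FD 2: (-13.485,18.485) -> (-14.899,19.899) [heading=135, draw]
  REPEAT 4 [
    -- iteration 1/4 --
    BK 16: (-14.899,19.899) -> (-3.586,8.586) [heading=135, draw]
    FD 9: (-3.586,8.586) -> (-9.95,14.95) [heading=135, draw]
    -- iteration 2/4 --
    BK 16: (-9.95,14.95) -> (1.364,3.636) [heading=135, draw]
    FD 9: (1.364,3.636) -> (-5,10) [heading=135, draw]
    -- iteration 3/4 --
    BK 16: (-5,10) -> (6.314,-1.314) [heading=135, draw]
    FD 9: (6.314,-1.314) -> (-0.05,5.05) [heading=135, draw]
    -- iteration 4/4 --
    BK 16: (-0.05,5.05) -> (11.263,-6.263) [heading=135, draw]
    FD 9: (11.263,-6.263) -> (4.899,0.101) [heading=135, draw]
  ]
  -- iteration 2/3 --
  RT 180: heading 135 -> 315
  FD 12: (4.899,0.101) -> (13.385,-8.385) [heading=315, draw]
  FD 2: (13.385,-8.385) -> (14.799,-9.799) [heading=315, draw]
  REPEAT 4 [
    -- iteration 1/4 --
    BK 16: (14.799,-9.799) -> (3.485,1.515) [heading=315, draw]
    FD 9: (3.485,1.515) -> (9.849,-4.849) [heading=315, draw]
    -- iteration 2/4 --
    BK 16: (9.849,-4.849) -> (-1.464,6.464) [heading=315, draw]
    FD 9: (-1.464,6.464) -> (4.899,0.101) [heading=315, draw]
    -- iteration 3/4 --
    BK 16: (4.899,0.101) -> (-6.414,11.414) [heading=315, draw]
    FD 9: (-6.414,11.414) -> (-0.05,5.05) [heading=315, draw]
    -- iteration 4/4 --
    BK 16: (-0.05,5.05) -> (-11.364,16.364) [heading=315, draw]
    FD 9: (-11.364,16.364) -> (-5,10) [heading=315, draw]
  ]
  -- iteration 3/3 --
  RT 180: heading 315 -> 135
  FD 12: (-5,10) -> (-13.485,18.485) [heading=135, draw]
  FD 2: (-13.485,18.485) -> (-14.899,19.899) [heading=135, draw]
  REPEAT 4 [
    -- iteration 1/4 --
    BK 16: (-14.899,19.899) -> (-3.586,8.586) [heading=135, draw]
    FD 9: (-3.586,8.586) -> (-9.95,14.95) [heading=135, draw]
    -- iteration 2/4 --
    BK 16: (-9.95,14.95) -> (1.364,3.636) [heading=135, draw]
    FD 9: (1.364,3.636) -> (-5,10) [heading=135, draw]
    -- iteration 3/4 --
    BK 16: (-5,10) -> (6.314,-1.314) [heading=135, draw]
    FD 9: (6.314,-1.314) -> (-0.05,5.05) [heading=135, draw]
    -- iteration 4/4 --
    BK 16: (-0.05,5.05) -> (11.263,-6.263) [heading=135, draw]
    FD 9: (11.263,-6.263) -> (4.899,0.101) [heading=135, draw]
  ]
]
FD 19: (4.899,0.101) -> (-8.536,13.536) [heading=135, draw]
PD: pen down
PD: pen down
Final: pos=(-8.536,13.536), heading=135, 31 segment(s) drawn

Answer: -8.536 13.536 135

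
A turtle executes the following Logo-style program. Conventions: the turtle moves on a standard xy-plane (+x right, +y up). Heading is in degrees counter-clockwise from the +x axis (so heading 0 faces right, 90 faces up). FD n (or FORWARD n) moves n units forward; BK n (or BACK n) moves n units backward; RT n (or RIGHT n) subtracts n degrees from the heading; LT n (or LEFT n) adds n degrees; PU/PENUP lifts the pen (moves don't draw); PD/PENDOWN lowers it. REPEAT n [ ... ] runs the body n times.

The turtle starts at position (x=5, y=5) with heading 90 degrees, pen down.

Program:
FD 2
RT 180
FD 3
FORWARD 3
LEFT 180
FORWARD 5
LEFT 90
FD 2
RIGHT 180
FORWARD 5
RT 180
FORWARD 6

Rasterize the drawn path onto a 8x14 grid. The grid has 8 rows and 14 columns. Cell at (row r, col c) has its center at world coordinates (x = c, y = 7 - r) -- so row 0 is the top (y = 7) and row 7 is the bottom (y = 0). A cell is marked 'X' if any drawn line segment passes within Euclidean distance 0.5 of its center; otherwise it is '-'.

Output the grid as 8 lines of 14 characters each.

Answer: -----X--------
--XXXXXXX-----
-----X--------
-----X--------
-----X--------
-----X--------
-----X--------
--------------

Derivation:
Segment 0: (5,5) -> (5,7)
Segment 1: (5,7) -> (5,4)
Segment 2: (5,4) -> (5,1)
Segment 3: (5,1) -> (5,6)
Segment 4: (5,6) -> (3,6)
Segment 5: (3,6) -> (8,6)
Segment 6: (8,6) -> (2,6)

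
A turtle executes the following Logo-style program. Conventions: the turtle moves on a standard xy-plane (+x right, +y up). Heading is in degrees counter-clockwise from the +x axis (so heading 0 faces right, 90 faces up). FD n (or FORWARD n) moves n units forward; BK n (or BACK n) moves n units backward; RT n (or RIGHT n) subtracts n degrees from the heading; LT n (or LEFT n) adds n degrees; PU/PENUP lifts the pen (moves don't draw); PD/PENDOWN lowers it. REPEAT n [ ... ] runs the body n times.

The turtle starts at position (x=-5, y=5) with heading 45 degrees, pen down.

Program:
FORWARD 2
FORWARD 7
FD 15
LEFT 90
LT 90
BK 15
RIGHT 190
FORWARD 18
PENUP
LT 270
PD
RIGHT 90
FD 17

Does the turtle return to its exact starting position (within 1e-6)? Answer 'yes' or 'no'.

Executing turtle program step by step:
Start: pos=(-5,5), heading=45, pen down
FD 2: (-5,5) -> (-3.586,6.414) [heading=45, draw]
FD 7: (-3.586,6.414) -> (1.364,11.364) [heading=45, draw]
FD 15: (1.364,11.364) -> (11.971,21.971) [heading=45, draw]
LT 90: heading 45 -> 135
LT 90: heading 135 -> 225
BK 15: (11.971,21.971) -> (22.577,32.577) [heading=225, draw]
RT 190: heading 225 -> 35
FD 18: (22.577,32.577) -> (37.322,42.902) [heading=35, draw]
PU: pen up
LT 270: heading 35 -> 305
PD: pen down
RT 90: heading 305 -> 215
FD 17: (37.322,42.902) -> (23.396,33.151) [heading=215, draw]
Final: pos=(23.396,33.151), heading=215, 6 segment(s) drawn

Start position: (-5, 5)
Final position: (23.396, 33.151)
Distance = 39.985; >= 1e-6 -> NOT closed

Answer: no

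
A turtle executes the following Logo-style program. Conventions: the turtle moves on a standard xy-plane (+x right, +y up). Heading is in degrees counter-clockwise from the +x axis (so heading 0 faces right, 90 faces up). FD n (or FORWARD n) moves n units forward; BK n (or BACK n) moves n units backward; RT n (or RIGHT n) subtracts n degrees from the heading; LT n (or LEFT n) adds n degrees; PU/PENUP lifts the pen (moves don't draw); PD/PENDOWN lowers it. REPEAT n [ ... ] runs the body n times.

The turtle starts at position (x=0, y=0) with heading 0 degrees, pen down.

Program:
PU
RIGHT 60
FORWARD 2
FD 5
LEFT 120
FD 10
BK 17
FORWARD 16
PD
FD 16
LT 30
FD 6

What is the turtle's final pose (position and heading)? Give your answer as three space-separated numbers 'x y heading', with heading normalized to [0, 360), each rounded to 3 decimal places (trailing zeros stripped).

Answer: 16 21.588 90

Derivation:
Executing turtle program step by step:
Start: pos=(0,0), heading=0, pen down
PU: pen up
RT 60: heading 0 -> 300
FD 2: (0,0) -> (1,-1.732) [heading=300, move]
FD 5: (1,-1.732) -> (3.5,-6.062) [heading=300, move]
LT 120: heading 300 -> 60
FD 10: (3.5,-6.062) -> (8.5,2.598) [heading=60, move]
BK 17: (8.5,2.598) -> (0,-12.124) [heading=60, move]
FD 16: (0,-12.124) -> (8,1.732) [heading=60, move]
PD: pen down
FD 16: (8,1.732) -> (16,15.588) [heading=60, draw]
LT 30: heading 60 -> 90
FD 6: (16,15.588) -> (16,21.588) [heading=90, draw]
Final: pos=(16,21.588), heading=90, 2 segment(s) drawn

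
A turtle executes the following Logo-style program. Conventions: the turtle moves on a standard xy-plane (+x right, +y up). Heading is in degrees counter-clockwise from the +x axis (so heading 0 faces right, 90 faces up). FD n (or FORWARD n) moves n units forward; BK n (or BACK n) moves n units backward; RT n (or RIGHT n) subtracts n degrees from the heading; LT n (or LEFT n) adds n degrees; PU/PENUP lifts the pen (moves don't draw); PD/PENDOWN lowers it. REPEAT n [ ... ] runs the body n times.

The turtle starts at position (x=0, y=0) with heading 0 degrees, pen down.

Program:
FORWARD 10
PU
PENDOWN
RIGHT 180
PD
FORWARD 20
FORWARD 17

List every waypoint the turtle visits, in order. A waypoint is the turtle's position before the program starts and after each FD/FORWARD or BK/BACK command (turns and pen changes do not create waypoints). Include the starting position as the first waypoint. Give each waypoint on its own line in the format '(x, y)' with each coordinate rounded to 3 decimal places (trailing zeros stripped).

Answer: (0, 0)
(10, 0)
(-10, 0)
(-27, 0)

Derivation:
Executing turtle program step by step:
Start: pos=(0,0), heading=0, pen down
FD 10: (0,0) -> (10,0) [heading=0, draw]
PU: pen up
PD: pen down
RT 180: heading 0 -> 180
PD: pen down
FD 20: (10,0) -> (-10,0) [heading=180, draw]
FD 17: (-10,0) -> (-27,0) [heading=180, draw]
Final: pos=(-27,0), heading=180, 3 segment(s) drawn
Waypoints (4 total):
(0, 0)
(10, 0)
(-10, 0)
(-27, 0)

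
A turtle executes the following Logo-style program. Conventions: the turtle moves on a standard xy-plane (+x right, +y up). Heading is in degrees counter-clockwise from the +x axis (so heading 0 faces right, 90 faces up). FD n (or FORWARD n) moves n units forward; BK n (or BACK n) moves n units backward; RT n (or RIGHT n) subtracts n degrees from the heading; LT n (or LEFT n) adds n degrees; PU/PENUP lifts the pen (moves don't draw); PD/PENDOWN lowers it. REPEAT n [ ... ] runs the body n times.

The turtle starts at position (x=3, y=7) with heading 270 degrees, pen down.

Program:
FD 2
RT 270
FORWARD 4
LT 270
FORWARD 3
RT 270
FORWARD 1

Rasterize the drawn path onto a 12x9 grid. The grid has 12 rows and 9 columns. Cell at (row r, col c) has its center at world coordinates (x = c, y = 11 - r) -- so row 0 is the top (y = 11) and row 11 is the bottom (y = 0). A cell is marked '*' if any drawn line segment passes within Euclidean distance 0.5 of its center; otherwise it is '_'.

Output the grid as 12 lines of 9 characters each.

Answer: _________
_________
_________
_________
___*_____
___*_____
___*****_
_______*_
_______*_
_______**
_________
_________

Derivation:
Segment 0: (3,7) -> (3,5)
Segment 1: (3,5) -> (7,5)
Segment 2: (7,5) -> (7,2)
Segment 3: (7,2) -> (8,2)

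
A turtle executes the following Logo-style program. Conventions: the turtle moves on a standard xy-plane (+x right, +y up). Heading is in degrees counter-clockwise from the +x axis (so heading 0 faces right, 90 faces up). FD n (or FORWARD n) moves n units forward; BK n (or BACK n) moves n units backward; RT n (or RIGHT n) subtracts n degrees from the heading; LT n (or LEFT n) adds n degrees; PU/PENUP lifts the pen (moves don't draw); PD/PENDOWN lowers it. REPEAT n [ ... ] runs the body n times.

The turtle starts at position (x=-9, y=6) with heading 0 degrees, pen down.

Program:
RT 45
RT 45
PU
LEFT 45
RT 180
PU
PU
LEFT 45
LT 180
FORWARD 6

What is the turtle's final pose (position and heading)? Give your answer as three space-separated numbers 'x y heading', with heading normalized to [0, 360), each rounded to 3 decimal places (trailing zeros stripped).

Answer: -3 6 0

Derivation:
Executing turtle program step by step:
Start: pos=(-9,6), heading=0, pen down
RT 45: heading 0 -> 315
RT 45: heading 315 -> 270
PU: pen up
LT 45: heading 270 -> 315
RT 180: heading 315 -> 135
PU: pen up
PU: pen up
LT 45: heading 135 -> 180
LT 180: heading 180 -> 0
FD 6: (-9,6) -> (-3,6) [heading=0, move]
Final: pos=(-3,6), heading=0, 0 segment(s) drawn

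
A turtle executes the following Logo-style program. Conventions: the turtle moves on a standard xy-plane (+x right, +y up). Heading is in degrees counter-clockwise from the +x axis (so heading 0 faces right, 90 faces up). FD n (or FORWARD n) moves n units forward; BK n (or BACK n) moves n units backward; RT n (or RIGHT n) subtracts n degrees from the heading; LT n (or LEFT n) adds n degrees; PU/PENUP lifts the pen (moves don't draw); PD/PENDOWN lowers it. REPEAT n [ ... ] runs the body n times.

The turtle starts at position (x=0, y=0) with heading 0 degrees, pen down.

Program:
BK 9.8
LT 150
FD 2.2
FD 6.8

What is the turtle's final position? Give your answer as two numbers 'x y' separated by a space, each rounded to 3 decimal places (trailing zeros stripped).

Answer: -17.594 4.5

Derivation:
Executing turtle program step by step:
Start: pos=(0,0), heading=0, pen down
BK 9.8: (0,0) -> (-9.8,0) [heading=0, draw]
LT 150: heading 0 -> 150
FD 2.2: (-9.8,0) -> (-11.705,1.1) [heading=150, draw]
FD 6.8: (-11.705,1.1) -> (-17.594,4.5) [heading=150, draw]
Final: pos=(-17.594,4.5), heading=150, 3 segment(s) drawn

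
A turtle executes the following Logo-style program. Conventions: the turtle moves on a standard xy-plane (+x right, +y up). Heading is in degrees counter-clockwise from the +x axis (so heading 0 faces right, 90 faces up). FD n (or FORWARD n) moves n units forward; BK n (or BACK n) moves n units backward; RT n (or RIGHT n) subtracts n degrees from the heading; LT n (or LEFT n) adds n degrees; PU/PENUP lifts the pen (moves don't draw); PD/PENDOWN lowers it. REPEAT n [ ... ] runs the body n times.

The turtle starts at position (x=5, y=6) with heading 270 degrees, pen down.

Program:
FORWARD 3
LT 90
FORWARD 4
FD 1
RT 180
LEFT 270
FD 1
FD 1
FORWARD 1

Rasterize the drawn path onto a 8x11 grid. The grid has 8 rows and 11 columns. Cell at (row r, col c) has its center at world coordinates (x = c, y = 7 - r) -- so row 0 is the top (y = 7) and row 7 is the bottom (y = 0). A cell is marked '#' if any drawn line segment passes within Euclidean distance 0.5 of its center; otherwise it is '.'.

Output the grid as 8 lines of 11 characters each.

Segment 0: (5,6) -> (5,3)
Segment 1: (5,3) -> (9,3)
Segment 2: (9,3) -> (10,3)
Segment 3: (10,3) -> (10,4)
Segment 4: (10,4) -> (10,5)
Segment 5: (10,5) -> (10,6)

Answer: ...........
.....#....#
.....#....#
.....#....#
.....######
...........
...........
...........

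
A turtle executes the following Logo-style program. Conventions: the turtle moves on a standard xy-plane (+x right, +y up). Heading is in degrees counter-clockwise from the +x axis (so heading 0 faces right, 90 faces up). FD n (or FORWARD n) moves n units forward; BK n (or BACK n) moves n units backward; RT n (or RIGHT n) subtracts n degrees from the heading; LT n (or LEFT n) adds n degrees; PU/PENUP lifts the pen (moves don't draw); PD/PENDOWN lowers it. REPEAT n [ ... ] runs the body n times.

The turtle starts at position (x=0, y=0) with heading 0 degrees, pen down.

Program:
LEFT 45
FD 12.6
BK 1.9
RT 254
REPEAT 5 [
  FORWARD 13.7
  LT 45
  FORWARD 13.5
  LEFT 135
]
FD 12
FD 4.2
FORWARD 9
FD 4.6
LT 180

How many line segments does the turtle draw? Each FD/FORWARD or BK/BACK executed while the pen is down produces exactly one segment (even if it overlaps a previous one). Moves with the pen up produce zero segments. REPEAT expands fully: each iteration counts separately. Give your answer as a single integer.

Answer: 16

Derivation:
Executing turtle program step by step:
Start: pos=(0,0), heading=0, pen down
LT 45: heading 0 -> 45
FD 12.6: (0,0) -> (8.91,8.91) [heading=45, draw]
BK 1.9: (8.91,8.91) -> (7.566,7.566) [heading=45, draw]
RT 254: heading 45 -> 151
REPEAT 5 [
  -- iteration 1/5 --
  FD 13.7: (7.566,7.566) -> (-4.416,14.208) [heading=151, draw]
  LT 45: heading 151 -> 196
  FD 13.5: (-4.416,14.208) -> (-17.393,10.487) [heading=196, draw]
  LT 135: heading 196 -> 331
  -- iteration 2/5 --
  FD 13.7: (-17.393,10.487) -> (-5.411,3.845) [heading=331, draw]
  LT 45: heading 331 -> 16
  FD 13.5: (-5.411,3.845) -> (7.566,7.566) [heading=16, draw]
  LT 135: heading 16 -> 151
  -- iteration 3/5 --
  FD 13.7: (7.566,7.566) -> (-4.416,14.208) [heading=151, draw]
  LT 45: heading 151 -> 196
  FD 13.5: (-4.416,14.208) -> (-17.393,10.487) [heading=196, draw]
  LT 135: heading 196 -> 331
  -- iteration 4/5 --
  FD 13.7: (-17.393,10.487) -> (-5.411,3.845) [heading=331, draw]
  LT 45: heading 331 -> 16
  FD 13.5: (-5.411,3.845) -> (7.566,7.566) [heading=16, draw]
  LT 135: heading 16 -> 151
  -- iteration 5/5 --
  FD 13.7: (7.566,7.566) -> (-4.416,14.208) [heading=151, draw]
  LT 45: heading 151 -> 196
  FD 13.5: (-4.416,14.208) -> (-17.393,10.487) [heading=196, draw]
  LT 135: heading 196 -> 331
]
FD 12: (-17.393,10.487) -> (-6.898,4.669) [heading=331, draw]
FD 4.2: (-6.898,4.669) -> (-3.224,2.633) [heading=331, draw]
FD 9: (-3.224,2.633) -> (4.647,-1.73) [heading=331, draw]
FD 4.6: (4.647,-1.73) -> (8.67,-3.96) [heading=331, draw]
LT 180: heading 331 -> 151
Final: pos=(8.67,-3.96), heading=151, 16 segment(s) drawn
Segments drawn: 16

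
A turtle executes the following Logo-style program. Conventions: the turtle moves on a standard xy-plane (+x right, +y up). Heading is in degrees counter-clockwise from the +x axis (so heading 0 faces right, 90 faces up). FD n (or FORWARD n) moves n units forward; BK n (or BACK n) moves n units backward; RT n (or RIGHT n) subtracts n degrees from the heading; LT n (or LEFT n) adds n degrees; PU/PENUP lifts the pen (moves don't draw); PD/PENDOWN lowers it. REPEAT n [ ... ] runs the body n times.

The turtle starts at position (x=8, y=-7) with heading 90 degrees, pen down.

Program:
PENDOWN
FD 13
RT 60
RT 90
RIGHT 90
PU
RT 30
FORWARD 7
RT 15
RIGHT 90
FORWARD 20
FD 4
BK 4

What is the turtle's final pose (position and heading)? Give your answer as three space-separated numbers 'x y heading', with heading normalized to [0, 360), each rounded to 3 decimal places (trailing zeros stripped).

Answer: 6.176 25.319 75

Derivation:
Executing turtle program step by step:
Start: pos=(8,-7), heading=90, pen down
PD: pen down
FD 13: (8,-7) -> (8,6) [heading=90, draw]
RT 60: heading 90 -> 30
RT 90: heading 30 -> 300
RT 90: heading 300 -> 210
PU: pen up
RT 30: heading 210 -> 180
FD 7: (8,6) -> (1,6) [heading=180, move]
RT 15: heading 180 -> 165
RT 90: heading 165 -> 75
FD 20: (1,6) -> (6.176,25.319) [heading=75, move]
FD 4: (6.176,25.319) -> (7.212,29.182) [heading=75, move]
BK 4: (7.212,29.182) -> (6.176,25.319) [heading=75, move]
Final: pos=(6.176,25.319), heading=75, 1 segment(s) drawn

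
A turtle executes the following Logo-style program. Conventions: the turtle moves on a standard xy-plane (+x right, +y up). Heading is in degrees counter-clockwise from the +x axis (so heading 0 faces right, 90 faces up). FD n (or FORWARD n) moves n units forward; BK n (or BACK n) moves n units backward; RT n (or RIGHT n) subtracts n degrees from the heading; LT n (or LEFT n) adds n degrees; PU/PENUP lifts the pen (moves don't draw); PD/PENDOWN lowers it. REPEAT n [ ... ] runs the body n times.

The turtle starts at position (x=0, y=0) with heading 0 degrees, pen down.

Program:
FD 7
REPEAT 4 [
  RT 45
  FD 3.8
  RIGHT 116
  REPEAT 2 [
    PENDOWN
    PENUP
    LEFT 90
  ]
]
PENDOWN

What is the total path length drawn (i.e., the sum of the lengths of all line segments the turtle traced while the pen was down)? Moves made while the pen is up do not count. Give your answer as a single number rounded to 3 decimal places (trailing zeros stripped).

Answer: 10.8

Derivation:
Executing turtle program step by step:
Start: pos=(0,0), heading=0, pen down
FD 7: (0,0) -> (7,0) [heading=0, draw]
REPEAT 4 [
  -- iteration 1/4 --
  RT 45: heading 0 -> 315
  FD 3.8: (7,0) -> (9.687,-2.687) [heading=315, draw]
  RT 116: heading 315 -> 199
  REPEAT 2 [
    -- iteration 1/2 --
    PD: pen down
    PU: pen up
    LT 90: heading 199 -> 289
    -- iteration 2/2 --
    PD: pen down
    PU: pen up
    LT 90: heading 289 -> 19
  ]
  -- iteration 2/4 --
  RT 45: heading 19 -> 334
  FD 3.8: (9.687,-2.687) -> (13.102,-4.353) [heading=334, move]
  RT 116: heading 334 -> 218
  REPEAT 2 [
    -- iteration 1/2 --
    PD: pen down
    PU: pen up
    LT 90: heading 218 -> 308
    -- iteration 2/2 --
    PD: pen down
    PU: pen up
    LT 90: heading 308 -> 38
  ]
  -- iteration 3/4 --
  RT 45: heading 38 -> 353
  FD 3.8: (13.102,-4.353) -> (16.874,-4.816) [heading=353, move]
  RT 116: heading 353 -> 237
  REPEAT 2 [
    -- iteration 1/2 --
    PD: pen down
    PU: pen up
    LT 90: heading 237 -> 327
    -- iteration 2/2 --
    PD: pen down
    PU: pen up
    LT 90: heading 327 -> 57
  ]
  -- iteration 4/4 --
  RT 45: heading 57 -> 12
  FD 3.8: (16.874,-4.816) -> (20.591,-4.026) [heading=12, move]
  RT 116: heading 12 -> 256
  REPEAT 2 [
    -- iteration 1/2 --
    PD: pen down
    PU: pen up
    LT 90: heading 256 -> 346
    -- iteration 2/2 --
    PD: pen down
    PU: pen up
    LT 90: heading 346 -> 76
  ]
]
PD: pen down
Final: pos=(20.591,-4.026), heading=76, 2 segment(s) drawn

Segment lengths:
  seg 1: (0,0) -> (7,0), length = 7
  seg 2: (7,0) -> (9.687,-2.687), length = 3.8
Total = 10.8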